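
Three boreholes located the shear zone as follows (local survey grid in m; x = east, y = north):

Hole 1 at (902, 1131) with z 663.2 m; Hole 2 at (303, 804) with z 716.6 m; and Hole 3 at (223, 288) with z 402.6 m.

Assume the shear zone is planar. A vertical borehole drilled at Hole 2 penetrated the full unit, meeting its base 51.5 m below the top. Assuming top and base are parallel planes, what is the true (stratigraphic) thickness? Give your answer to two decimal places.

39.80 m

Let the plane be z = a·x + b·y + c.
Hole 2−Hole 1: −599a − 327b = 53.4;  Hole 3−Hole 1: −679a − 843b = −260.6.
Solving gives a = −0.46031, b = 0.67989.
|∇z| = √(a²+b²) = 0.82106, so dip δ = arctan(0.82106) = 39.39°.
True thickness = vertical thickness × cos δ = 51.5 × cos 39.39° = 39.80 m.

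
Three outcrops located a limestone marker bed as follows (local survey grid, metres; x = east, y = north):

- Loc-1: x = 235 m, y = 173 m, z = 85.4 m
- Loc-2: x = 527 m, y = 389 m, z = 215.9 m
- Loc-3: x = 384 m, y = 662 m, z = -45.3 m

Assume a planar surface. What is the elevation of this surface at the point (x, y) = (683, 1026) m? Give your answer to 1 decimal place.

Two edge vectors: Loc-1→Loc-2 = (292, 216, 130.5), Loc-1→Loc-3 = (149, 489, -130.7).
Normal n = (Loc-1→Loc-2) × (Loc-1→Loc-3) = (-92045.7, 57608.9, 110604).
So ∂z/∂x = −n_x/n_z = 0.832210 and ∂z/∂y = −n_y/n_z = −0.520857.
Intercept c from Loc-1: 85.4 − 195.57 + 90.11 = −20.06.
At (683, 1026): z = 568.4 − 534.4 − 20.06 = 13.9 m.

13.9 m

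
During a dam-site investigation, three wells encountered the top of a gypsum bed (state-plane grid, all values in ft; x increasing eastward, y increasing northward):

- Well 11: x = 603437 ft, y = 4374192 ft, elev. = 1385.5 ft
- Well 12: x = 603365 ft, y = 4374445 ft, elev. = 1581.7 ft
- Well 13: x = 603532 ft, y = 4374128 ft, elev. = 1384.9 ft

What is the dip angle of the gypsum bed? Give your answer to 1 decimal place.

Two edge vectors: Well 11→Well 12 = (-72, 253, 196.2), Well 11→Well 13 = (95, -64, -0.6).
Normal n = (Well 11→Well 12) × (Well 11→Well 13) = (12405, 18595.8, -19427).
So ∂z/∂x = −n_x/n_z = 0.63854 and ∂z/∂y = −n_y/n_z = 0.95721.
Gradient magnitude |∇z| = √(a² + b²) = √(0.40774 + 0.91626) = 1.15065.
True dip = arctan(1.15065) = 49.0°, dipping toward SSW (azimuth ≈ 214°).

49.0°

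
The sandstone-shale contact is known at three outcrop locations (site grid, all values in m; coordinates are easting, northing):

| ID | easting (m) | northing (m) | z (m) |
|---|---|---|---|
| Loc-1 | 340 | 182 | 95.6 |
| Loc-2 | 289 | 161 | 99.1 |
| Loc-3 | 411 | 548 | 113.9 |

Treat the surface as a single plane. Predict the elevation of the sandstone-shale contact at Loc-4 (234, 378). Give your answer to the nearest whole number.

119 m

Let the plane be z = a·easting + b·northing + c.
Loc-2−Loc-1: −51a − 21b = 3.5;  Loc-3−Loc-1: 71a + 366b = 18.3.
Solving gives a = −0.09696, b = 0.06881.
Then c = 95.6 − a·340 − b·182 = 116.04.
At (234, 378): z = −22.7 + 26.0 + 116.04 = 119.4 m.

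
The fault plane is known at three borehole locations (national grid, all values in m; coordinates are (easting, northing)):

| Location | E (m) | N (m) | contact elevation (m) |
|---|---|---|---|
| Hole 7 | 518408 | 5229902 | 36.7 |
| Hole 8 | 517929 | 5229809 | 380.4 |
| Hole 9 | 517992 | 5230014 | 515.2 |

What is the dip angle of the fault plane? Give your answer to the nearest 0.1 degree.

Two edge vectors: Hole 7→Hole 8 = (-479, -93, 343.7), Hole 7→Hole 9 = (-416, 112, 478.5).
Normal n = (Hole 7→Hole 8) × (Hole 7→Hole 9) = (-82994.9, 86222.3, -92336).
So ∂z/∂E = −n_x/n_z = −0.89884 and ∂z/∂N = −n_y/n_z = 0.93379.
Gradient magnitude |∇z| = √(a² + b²) = √(0.80791 + 0.87196) = 1.29610.
True dip = arctan(1.29610) = 52.3°, dipping toward SE (azimuth ≈ 136°).

52.3°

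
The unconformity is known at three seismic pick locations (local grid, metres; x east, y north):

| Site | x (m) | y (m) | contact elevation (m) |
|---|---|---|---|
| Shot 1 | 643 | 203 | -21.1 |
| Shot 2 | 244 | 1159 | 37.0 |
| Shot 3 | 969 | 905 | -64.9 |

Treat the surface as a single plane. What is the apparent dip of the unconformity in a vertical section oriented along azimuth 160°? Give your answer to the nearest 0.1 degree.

2.9°

Two edge vectors: Shot 1→Shot 2 = (-399, 956, 58.1), Shot 1→Shot 3 = (326, 702, -43.8).
Normal n = (Shot 1→Shot 2) × (Shot 1→Shot 3) = (-82659, 1464.4, -591754).
So ∂z/∂x = −n_x/n_z = −0.13968 and ∂z/∂y = −n_y/n_z = 0.00247.
Unit vector along 160° is (sin 160°, cos 160°) = (0.3420, -0.9397).
Slope in that direction = a·(0.3420) + b·(-0.9397) = −0.05010.
Apparent dip = arctan|0.05010| = 2.9° (true dip is 8.0°, so apparent ≤ true as expected).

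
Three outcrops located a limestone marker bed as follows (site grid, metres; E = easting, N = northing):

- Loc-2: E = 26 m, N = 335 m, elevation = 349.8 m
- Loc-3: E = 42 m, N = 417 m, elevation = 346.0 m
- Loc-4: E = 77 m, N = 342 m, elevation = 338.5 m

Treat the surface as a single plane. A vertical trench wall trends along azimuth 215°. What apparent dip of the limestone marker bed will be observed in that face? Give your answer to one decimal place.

7.4°

Let the plane be z = a·E + b·N + c.
Loc-3−Loc-2: 16a + 82b = −3.8;  Loc-4−Loc-2: 51a + 7b = −11.3.
Solving gives a = −0.22113, b = −0.00319.
Unit vector along 215° is (sin 215°, cos 215°) = (-0.5736, -0.8192).
Slope in that direction = a·(-0.5736) + b·(-0.8192) = 0.12945.
Apparent dip = arctan|0.12945| = 7.4° (true dip is 12.5°, so apparent ≤ true as expected).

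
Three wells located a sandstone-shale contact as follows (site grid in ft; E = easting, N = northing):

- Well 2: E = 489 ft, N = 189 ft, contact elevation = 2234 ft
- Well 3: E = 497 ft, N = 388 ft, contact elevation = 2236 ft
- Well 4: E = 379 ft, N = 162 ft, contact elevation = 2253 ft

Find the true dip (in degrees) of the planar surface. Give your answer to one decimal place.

10.1°

Let the plane be z = a·E + b·N + c.
Well 3−Well 2: 8a + 199b = 2;  Well 4−Well 2: −110a − 27b = 19.
Solving gives a = −0.17694, b = 0.01716.
Gradient magnitude |∇z| = √(a² + b²) = √(0.03131 + 0.00029) = 0.17777.
True dip = arctan(0.17777) = 10.1°, dipping toward E (azimuth ≈ 096°).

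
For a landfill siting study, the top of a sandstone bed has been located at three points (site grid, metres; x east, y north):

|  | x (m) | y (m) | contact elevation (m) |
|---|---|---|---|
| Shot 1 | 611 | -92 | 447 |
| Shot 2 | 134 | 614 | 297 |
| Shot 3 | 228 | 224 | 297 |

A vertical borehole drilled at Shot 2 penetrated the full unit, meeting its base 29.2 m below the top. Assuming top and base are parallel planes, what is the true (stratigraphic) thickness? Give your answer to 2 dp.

26.09 m

Two edge vectors: Shot 1→Shot 2 = (-477, 706, -150), Shot 1→Shot 3 = (-383, 316, -150).
Normal n = (Shot 1→Shot 2) × (Shot 1→Shot 3) = (-58500, -14100, 119666).
So ∂z/∂x = −n_x/n_z = 0.48886 and ∂z/∂y = −n_y/n_z = 0.11783.
|∇z| = √(a²+b²) = 0.50286, so dip δ = arctan(0.50286) = 26.70°.
True thickness = vertical thickness × cos δ = 29.2 × cos 26.70° = 26.09 m.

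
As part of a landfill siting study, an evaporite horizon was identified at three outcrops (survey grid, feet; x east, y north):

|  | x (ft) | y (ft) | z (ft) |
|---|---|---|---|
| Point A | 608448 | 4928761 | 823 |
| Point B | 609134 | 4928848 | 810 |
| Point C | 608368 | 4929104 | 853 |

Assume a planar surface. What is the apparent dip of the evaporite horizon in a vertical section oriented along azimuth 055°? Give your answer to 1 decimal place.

Let the plane be z = a·x + b·y + c.
Point B−Point A: 686a + 87b = −13;  Point C−Point A: −80a + 343b = 30.
Solving gives a = −0.02918, b = 0.08066.
Unit vector along 055° is (sin 55°, cos 55°) = (0.8192, 0.5736).
Slope in that direction = a·(0.8192) + b·(0.5736) = 0.02236.
Apparent dip = arctan|0.02236| = 1.3° (true dip is 4.9°, so apparent ≤ true as expected).

1.3°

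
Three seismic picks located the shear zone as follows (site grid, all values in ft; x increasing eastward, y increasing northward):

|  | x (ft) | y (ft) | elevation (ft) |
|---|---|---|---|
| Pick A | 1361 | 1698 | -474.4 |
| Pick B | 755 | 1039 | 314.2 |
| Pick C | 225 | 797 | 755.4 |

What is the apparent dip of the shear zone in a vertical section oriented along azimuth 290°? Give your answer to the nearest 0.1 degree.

Let the plane be z = a·x + b·y + c.
Pick B−Pick A: −606a − 659b = 788.6;  Pick C−Pick A: −1136a − 901b = 1229.8.
Solving gives a = −0.49309, b = −0.74323.
Unit vector along 290° is (sin 290°, cos 290°) = (-0.9397, 0.3420).
Slope in that direction = a·(-0.9397) + b·(0.3420) = 0.20916.
Apparent dip = arctan|0.20916| = 11.8° (true dip is 41.7°, so apparent ≤ true as expected).

11.8°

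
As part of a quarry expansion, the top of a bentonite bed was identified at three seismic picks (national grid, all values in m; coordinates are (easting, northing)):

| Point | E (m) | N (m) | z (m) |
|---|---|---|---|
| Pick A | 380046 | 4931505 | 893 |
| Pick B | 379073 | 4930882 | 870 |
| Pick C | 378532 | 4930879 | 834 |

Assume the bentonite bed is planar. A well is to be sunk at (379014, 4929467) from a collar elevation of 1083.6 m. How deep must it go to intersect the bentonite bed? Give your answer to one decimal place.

121.9 m

Let the plane be z = a·E + b·N + c.
Pick B−Pick A: −973a − 623b = −23;  Pick C−Pick A: −1514a − 626b = −59.
Solving gives a = 0.066918270, b = −0.067594665.
Then c = 893 − a·380046 − b·4931505 = 308804.41.
At (379014, 4929467): z_contact = 25362.96 − 333205.67 + 308804.41 = 961.70 m.
Depth below ground = 1083.6 − 961.70 = 121.9 m.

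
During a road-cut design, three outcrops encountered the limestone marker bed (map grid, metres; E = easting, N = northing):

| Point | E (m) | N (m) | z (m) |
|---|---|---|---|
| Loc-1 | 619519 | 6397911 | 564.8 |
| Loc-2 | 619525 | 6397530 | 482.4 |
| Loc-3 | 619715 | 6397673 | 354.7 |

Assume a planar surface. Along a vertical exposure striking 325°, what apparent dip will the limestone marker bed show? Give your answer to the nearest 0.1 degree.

32.6°

Two edge vectors: Loc-1→Loc-2 = (6, -381, -82.4), Loc-1→Loc-3 = (196, -238, -210.1).
Normal n = (Loc-1→Loc-2) × (Loc-1→Loc-3) = (60436.9, -14889.8, 73248).
So ∂z/∂E = −n_x/n_z = −0.82510 and ∂z/∂N = −n_y/n_z = 0.20328.
Unit vector along 325° is (sin 325°, cos 325°) = (-0.5736, 0.8192).
Slope in that direction = a·(-0.5736) + b·(0.8192) = 0.63977.
Apparent dip = arctan|0.63977| = 32.6° (true dip is 40.4°, so apparent ≤ true as expected).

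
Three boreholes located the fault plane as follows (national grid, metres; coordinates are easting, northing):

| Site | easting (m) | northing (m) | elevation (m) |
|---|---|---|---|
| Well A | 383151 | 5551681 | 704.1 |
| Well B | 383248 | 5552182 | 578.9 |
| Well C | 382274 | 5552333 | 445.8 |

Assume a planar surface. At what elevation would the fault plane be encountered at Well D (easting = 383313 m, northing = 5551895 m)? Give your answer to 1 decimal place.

Two edge vectors: Well A→Well B = (97, 501, -125.2), Well A→Well C = (-877, 652, -258.3).
Normal n = (Well A→Well B) × (Well A→Well C) = (-47777.9, 134855.5, 502621).
So ∂z/∂easting = −n_x/n_z = 0.095057509 and ∂z/∂northing = −n_y/n_z = −0.268304548.
Intercept c from Well A: 704.1 − 36421.38 + 1489541.26 = 1453823.98.
At (383313, 5551895): z = 36436.8 − 1489598.7 + 1453823.98 = 662.1 m.

662.1 m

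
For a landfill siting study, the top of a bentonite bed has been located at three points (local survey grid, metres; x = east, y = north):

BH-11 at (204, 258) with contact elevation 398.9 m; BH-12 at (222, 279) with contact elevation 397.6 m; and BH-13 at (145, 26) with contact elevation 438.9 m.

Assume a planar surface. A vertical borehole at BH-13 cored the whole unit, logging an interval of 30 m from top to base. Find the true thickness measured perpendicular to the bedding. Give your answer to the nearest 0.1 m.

28.8 m

Two edge vectors: BH-11→BH-12 = (18, 21, -1.3), BH-11→BH-13 = (-59, -232, 40).
Normal n = (BH-11→BH-12) × (BH-11→BH-13) = (538.4, -643.3, -2937).
So ∂z/∂x = −n_x/n_z = 0.18332 and ∂z/∂y = −n_y/n_z = −0.21903.
|∇z| = √(a²+b²) = 0.28562, so dip δ = arctan(0.28562) = 15.94°.
True thickness = vertical thickness × cos δ = 30 × cos 15.94° = 28.8 m.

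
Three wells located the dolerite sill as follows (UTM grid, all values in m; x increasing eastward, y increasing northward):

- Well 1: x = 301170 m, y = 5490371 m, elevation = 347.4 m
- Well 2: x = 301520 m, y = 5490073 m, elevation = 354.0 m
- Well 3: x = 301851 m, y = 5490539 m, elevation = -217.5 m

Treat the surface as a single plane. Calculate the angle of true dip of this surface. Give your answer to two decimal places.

45.07°

Let the plane be z = a·x + b·y + c.
Well 2−Well 1: 350a − 298b = 6.6;  Well 3−Well 1: 681a + 168b = −564.9.
Solving gives a = −0.63893, b = −0.77256.
Gradient magnitude |∇z| = √(a² + b²) = √(0.40823 + 0.59686) = 1.00254.
True dip = arctan(1.00254) = 45.07°, dipping toward NE (azimuth ≈ 040°).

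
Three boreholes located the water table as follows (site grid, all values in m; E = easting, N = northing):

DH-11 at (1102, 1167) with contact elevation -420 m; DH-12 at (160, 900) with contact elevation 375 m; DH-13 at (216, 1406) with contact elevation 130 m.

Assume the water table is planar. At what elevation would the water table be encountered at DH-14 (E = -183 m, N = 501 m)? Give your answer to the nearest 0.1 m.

Let the plane be z = a·E + b·N + c.
DH-12−DH-11: −942a − 267b = 795;  DH-13−DH-11: −886a + 239b = 550.
Solving gives a = −0.729597, b = −0.403444.
Then c = -420 − a·1102 − b·1167 = 854.83.
At (-183, 501): z = 133.5 − 202.1 + 854.83 = 786.2 m.

786.2 m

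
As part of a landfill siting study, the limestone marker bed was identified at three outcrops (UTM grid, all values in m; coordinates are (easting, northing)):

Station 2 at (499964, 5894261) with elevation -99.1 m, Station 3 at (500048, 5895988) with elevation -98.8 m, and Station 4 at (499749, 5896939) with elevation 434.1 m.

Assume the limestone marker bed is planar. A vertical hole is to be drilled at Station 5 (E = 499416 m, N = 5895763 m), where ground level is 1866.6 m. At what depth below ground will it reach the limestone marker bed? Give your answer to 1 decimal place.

Two edge vectors: Station 2→Station 3 = (84, 1727, 0.3), Station 2→Station 4 = (-215, 2678, 533.2).
Normal n = (Station 2→Station 3) × (Station 2→Station 4) = (920033, -44853.3, 596257).
So ∂z/∂E = −n_x/n_z = −1.543014170 and ∂z/∂N = −n_y/n_z = 0.075224777.
Intercept c from Station 2: -99.1 + 771451.54 − 443394.47 = 327957.97.
At (499416, 5895763): z_contact = −770605.96 + 443507.46 + 327957.97 = 859.46 m.
Depth below ground = 1866.6 − 859.46 = 1007.1 m.

1007.1 m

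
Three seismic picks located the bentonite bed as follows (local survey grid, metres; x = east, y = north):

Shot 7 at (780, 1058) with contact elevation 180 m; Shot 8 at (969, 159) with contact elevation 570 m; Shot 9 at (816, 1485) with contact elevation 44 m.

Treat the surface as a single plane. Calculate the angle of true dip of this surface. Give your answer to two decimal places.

27.75°

Let the plane be z = a·x + b·y + c.
Shot 8−Shot 7: 189a − 899b = 390;  Shot 9−Shot 7: 36a + 427b = −136.
Solving gives a = 0.39150, b = −0.35151.
Gradient magnitude |∇z| = √(a² + b²) = √(0.15327 + 0.12356) = 0.52615.
True dip = arctan(0.52615) = 27.75°, dipping toward NW (azimuth ≈ 312°).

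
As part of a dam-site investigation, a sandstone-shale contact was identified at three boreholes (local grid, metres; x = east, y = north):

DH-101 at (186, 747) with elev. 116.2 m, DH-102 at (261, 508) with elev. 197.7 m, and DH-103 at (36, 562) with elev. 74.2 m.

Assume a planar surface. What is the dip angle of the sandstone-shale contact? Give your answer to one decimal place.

Two edge vectors: DH-101→DH-102 = (75, -239, 81.5), DH-101→DH-103 = (-150, -185, -42).
Normal n = (DH-101→DH-102) × (DH-101→DH-103) = (25115.5, -9075, -49725).
So ∂z/∂x = −n_x/n_z = 0.50509 and ∂z/∂y = −n_y/n_z = −0.18250.
Gradient magnitude |∇z| = √(a² + b²) = √(0.25511 + 0.03331) = 0.53705.
True dip = arctan(0.53705) = 28.2°, dipping toward WNW (azimuth ≈ 290°).

28.2°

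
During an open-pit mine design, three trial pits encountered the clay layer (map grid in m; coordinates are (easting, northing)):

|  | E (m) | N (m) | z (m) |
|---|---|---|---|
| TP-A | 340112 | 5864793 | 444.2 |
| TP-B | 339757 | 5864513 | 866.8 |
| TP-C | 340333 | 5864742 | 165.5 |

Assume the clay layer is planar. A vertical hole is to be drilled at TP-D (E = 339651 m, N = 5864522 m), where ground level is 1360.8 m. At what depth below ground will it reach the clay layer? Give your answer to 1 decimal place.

Let the plane be z = a·E + b·N + c.
TP-B−TP-A: −355a − 280b = 422.6;  TP-C−TP-A: 221a − 51b = −278.7.
Solving gives a = −1.245090955, b = 0.069311746.
Then c = 444.2 − a·340112 − b·5864793 = 17415.53.
At (339651, 5864522): z_contact = −422896.39 + 406480.26 + 17415.53 = 999.40 m.
Depth below ground = 1360.8 − 999.40 = 361.4 m.

361.4 m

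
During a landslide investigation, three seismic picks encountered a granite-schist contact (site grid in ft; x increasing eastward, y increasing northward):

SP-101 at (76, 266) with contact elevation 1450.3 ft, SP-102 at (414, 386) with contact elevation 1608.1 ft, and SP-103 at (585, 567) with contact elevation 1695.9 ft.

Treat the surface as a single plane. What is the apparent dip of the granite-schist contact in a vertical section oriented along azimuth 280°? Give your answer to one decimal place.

23.0°

Let the plane be z = a·x + b·y + c.
SP-102−SP-101: 338a + 120b = 157.8;  SP-103−SP-101: 509a + 301b = 245.6.
Solving gives a = 0.44335, b = 0.06623.
Unit vector along 280° is (sin 280°, cos 280°) = (-0.9848, 0.1736).
Slope in that direction = a·(-0.9848) + b·(0.1736) = −0.42512.
Apparent dip = arctan|0.42512| = 23.0° (true dip is 24.1°, so apparent ≤ true as expected).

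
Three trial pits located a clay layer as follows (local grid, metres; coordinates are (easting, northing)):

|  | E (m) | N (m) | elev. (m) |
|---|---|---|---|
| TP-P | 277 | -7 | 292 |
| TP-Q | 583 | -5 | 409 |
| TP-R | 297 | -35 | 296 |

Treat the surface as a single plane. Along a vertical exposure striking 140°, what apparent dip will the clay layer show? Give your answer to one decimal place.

Two edge vectors: TP-P→TP-Q = (306, 2, 117), TP-P→TP-R = (20, -28, 4).
Normal n = (TP-P→TP-Q) × (TP-P→TP-R) = (3284, 1116, -8608).
So ∂z/∂E = −n_x/n_z = 0.38151 and ∂z/∂N = −n_y/n_z = 0.12965.
Unit vector along 140° is (sin 140°, cos 140°) = (0.6428, -0.7660).
Slope in that direction = a·(0.6428) + b·(-0.7660) = 0.14591.
Apparent dip = arctan|0.14591| = 8.3° (true dip is 21.9°, so apparent ≤ true as expected).

8.3°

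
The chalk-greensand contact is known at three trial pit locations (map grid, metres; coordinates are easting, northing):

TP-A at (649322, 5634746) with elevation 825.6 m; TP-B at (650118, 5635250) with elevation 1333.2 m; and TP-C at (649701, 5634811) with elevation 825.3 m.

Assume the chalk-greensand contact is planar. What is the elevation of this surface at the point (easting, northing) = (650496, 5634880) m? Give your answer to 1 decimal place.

Let the plane be z = a·easting + b·northing + c.
TP-B−TP-A: 796a + 504b = 507.6;  TP-C−TP-A: 379a + 65b = −0.3.
Solving gives a = −0.237982136, b = 1.383003533.
Then c = 825.6 − a·649322 − b·5634746 = −7637520.99.
At (650496, 5634880): z = −154806.4 + 7793058.9 − 7637520.99 = 731.5 m.

731.5 m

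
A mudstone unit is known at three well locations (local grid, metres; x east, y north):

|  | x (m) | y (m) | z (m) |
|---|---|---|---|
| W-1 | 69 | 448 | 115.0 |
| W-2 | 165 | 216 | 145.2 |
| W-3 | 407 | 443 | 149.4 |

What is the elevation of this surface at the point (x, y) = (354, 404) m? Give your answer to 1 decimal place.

147.5 m

Let the plane be z = a·x + b·y + c.
W-2−W-1: 96a − 232b = 30.2;  W-3−W-1: 338a − 5b = 34.4.
Solving gives a = 0.10046, b = −0.08860.
Then c = 115 − a·69 − b·448 = 147.76.
At (354, 404): z = 35.6 − 35.8 + 147.76 = 147.5 m.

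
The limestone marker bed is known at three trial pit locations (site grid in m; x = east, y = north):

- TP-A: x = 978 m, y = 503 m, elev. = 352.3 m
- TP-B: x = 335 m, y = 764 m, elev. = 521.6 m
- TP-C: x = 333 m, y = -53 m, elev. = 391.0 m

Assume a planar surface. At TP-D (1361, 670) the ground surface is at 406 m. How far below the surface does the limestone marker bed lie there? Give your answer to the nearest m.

103 m

Two edge vectors: TP-A→TP-B = (-643, 261, 169.3), TP-A→TP-C = (-645, -556, 38.7).
Normal n = (TP-A→TP-B) × (TP-A→TP-C) = (104231.5, -84314.4, 525853).
So ∂z/∂x = −n_x/n_z = −0.19821 and ∂z/∂y = −n_y/n_z = 0.16034.
Intercept c from TP-A: 352.3 + 193.85 − 80.65 = 465.50.
At (1361, 670): z_contact = −269.8 + 107.4 + 465.50 = 303.2 m.
Depth below ground = 406 − 303.2 = 103 m.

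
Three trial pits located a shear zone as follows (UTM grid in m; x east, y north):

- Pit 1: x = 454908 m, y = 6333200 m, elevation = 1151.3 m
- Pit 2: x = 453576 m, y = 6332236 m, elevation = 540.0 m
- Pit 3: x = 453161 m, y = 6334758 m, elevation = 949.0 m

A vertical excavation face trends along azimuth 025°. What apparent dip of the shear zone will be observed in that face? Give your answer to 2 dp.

Two edge vectors: Pit 1→Pit 2 = (-1332, -964, -611.3), Pit 1→Pit 3 = (-1747, 1558, -202.3).
Normal n = (Pit 1→Pit 2) × (Pit 1→Pit 3) = (1147422.6, 798477.5, -3759364).
So ∂z/∂x = −n_x/n_z = 0.30522 and ∂z/∂y = −n_y/n_z = 0.21240.
Unit vector along 025° is (sin 25°, cos 25°) = (0.4226, 0.9063).
Slope in that direction = a·(0.4226) + b·(0.9063) = 0.32149.
Apparent dip = arctan|0.32149| = 17.82° (true dip is 20.4°, so apparent ≤ true as expected).

17.82°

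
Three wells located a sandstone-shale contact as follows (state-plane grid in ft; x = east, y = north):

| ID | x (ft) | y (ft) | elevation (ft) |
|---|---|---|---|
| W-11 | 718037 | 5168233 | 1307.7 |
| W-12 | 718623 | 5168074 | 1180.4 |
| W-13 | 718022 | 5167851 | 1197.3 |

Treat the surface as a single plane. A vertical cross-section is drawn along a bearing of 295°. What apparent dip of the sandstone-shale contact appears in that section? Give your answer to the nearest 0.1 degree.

14.0°

Let the plane be z = a·x + b·y + c.
W-12−W-11: 586a − 159b = −127.3;  W-13−W-11: −15a − 382b = −110.4.
Solving gives a = −0.13736, b = 0.29440.
Unit vector along 295° is (sin 295°, cos 295°) = (-0.9063, 0.4226).
Slope in that direction = a·(-0.9063) + b·(0.4226) = 0.24891.
Apparent dip = arctan|0.24891| = 14.0° (true dip is 18.0°, so apparent ≤ true as expected).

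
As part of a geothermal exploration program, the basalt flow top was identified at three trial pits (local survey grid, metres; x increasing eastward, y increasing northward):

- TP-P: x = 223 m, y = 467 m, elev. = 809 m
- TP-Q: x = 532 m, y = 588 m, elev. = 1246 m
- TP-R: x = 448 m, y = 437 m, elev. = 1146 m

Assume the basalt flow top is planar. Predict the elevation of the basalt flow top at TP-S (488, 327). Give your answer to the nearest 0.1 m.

1222.6 m

Two edge vectors: TP-P→TP-Q = (309, 121, 437), TP-P→TP-R = (225, -30, 337).
Normal n = (TP-P→TP-Q) × (TP-P→TP-R) = (53887, -5808, -36495).
So ∂z/∂x = −n_x/n_z = 1.47656 and ∂z/∂y = −n_y/n_z = −0.15915.
Intercept c from TP-P: 809 − 329.27 + 74.32 = 554.05.
At (488, 327): z = 720.6 − 52.0 + 554.05 = 1222.6 m.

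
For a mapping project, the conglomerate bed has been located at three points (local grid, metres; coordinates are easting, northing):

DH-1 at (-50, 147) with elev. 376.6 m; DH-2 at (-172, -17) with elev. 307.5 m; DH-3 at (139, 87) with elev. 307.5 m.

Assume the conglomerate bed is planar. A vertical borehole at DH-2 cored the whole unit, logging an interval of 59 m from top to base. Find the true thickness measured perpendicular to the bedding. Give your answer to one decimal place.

Two edge vectors: DH-1→DH-2 = (-122, -164, -69.1), DH-1→DH-3 = (189, -60, -69.1).
Normal n = (DH-1→DH-2) × (DH-1→DH-3) = (7186.4, -21490.1, 38316).
So ∂z/∂easting = −n_x/n_z = −0.18756 and ∂z/∂northing = −n_y/n_z = 0.56086.
|∇z| = √(a²+b²) = 0.59139, so dip δ = arctan(0.59139) = 30.60°.
True thickness = vertical thickness × cos δ = 59 × cos 30.60° = 50.8 m.

50.8 m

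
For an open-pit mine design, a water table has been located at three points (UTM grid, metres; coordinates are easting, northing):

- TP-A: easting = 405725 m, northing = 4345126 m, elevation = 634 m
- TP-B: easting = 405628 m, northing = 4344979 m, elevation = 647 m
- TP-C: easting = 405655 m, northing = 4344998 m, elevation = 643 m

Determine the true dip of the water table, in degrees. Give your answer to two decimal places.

Two edge vectors: TP-A→TP-B = (-97, -147, 13), TP-A→TP-C = (-70, -128, 9).
Normal n = (TP-A→TP-B) × (TP-A→TP-C) = (341, -37, 2126).
So ∂z/∂easting = −n_x/n_z = −0.16040 and ∂z/∂northing = −n_y/n_z = 0.01740.
Gradient magnitude |∇z| = √(a² + b²) = √(0.02573 + 0.00030) = 0.16134.
True dip = arctan(0.16134) = 9.16°, dipping toward E (azimuth ≈ 096°).

9.16°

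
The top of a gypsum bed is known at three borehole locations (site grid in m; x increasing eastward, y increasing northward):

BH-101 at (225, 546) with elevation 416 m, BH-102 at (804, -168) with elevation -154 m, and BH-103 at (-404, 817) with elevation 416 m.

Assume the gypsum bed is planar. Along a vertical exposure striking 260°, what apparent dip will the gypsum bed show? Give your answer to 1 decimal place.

Let the plane be z = a·x + b·y + c.
BH-102−BH-101: 579a − 714b = −570;  BH-103−BH-101: −629a + 271b = 0.
Solving gives a = 0.52865, b = 1.22701.
Unit vector along 260° is (sin 260°, cos 260°) = (-0.9848, -0.1736).
Slope in that direction = a·(-0.9848) + b·(-0.1736) = −0.73369.
Apparent dip = arctan|0.73369| = 36.3° (true dip is 53.2°, so apparent ≤ true as expected).

36.3°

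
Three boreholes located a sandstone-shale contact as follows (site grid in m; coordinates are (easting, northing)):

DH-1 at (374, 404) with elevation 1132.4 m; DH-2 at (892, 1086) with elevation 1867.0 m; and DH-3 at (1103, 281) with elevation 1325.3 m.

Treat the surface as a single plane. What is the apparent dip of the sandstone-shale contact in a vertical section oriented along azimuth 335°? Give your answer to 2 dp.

28.22°

Let the plane be z = a·E + b·N + c.
DH-2−DH-1: 518a + 682b = 734.6;  DH-3−DH-1: 729a − 123b = 192.9.
Solving gives a = 0.39564, b = 0.77662.
Unit vector along 335° is (sin 335°, cos 335°) = (-0.4226, 0.9063).
Slope in that direction = a·(-0.4226) + b·(0.9063) = 0.53665.
Apparent dip = arctan|0.53665| = 28.22° (true dip is 41.1°, so apparent ≤ true as expected).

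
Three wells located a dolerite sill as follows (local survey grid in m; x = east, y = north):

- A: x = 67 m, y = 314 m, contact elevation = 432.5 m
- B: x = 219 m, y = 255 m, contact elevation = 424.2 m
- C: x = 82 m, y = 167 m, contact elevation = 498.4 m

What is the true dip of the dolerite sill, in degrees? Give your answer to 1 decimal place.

27.9°

Let the plane be z = a·x + b·y + c.
B−A: 152a − 59b = −8.3;  C−A: 15a − 147b = 65.9.
Solving gives a = −0.23804, b = −0.47259.
Gradient magnitude |∇z| = √(a² + b²) = √(0.05667 + 0.22334) = 0.52916.
True dip = arctan(0.52916) = 27.9°, dipping toward NNE (azimuth ≈ 027°).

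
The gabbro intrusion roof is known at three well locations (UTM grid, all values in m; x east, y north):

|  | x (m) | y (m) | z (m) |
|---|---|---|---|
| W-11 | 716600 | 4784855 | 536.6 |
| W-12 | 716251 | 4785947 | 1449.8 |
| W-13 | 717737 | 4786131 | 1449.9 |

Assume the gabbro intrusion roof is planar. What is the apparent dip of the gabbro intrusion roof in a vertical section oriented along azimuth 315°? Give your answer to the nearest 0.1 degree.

32.6°

Let the plane be z = a·x + b·y + c.
W-12−W-11: −349a + 1092b = 913.2;  W-13−W-11: 1137a + 1276b = 913.3.
Solving gives a = −0.09954, b = 0.80445.
Unit vector along 315° is (sin 315°, cos 315°) = (-0.7071, 0.7071).
Slope in that direction = a·(-0.7071) + b·(0.7071) = 0.63922.
Apparent dip = arctan|0.63922| = 32.6° (true dip is 39.0°, so apparent ≤ true as expected).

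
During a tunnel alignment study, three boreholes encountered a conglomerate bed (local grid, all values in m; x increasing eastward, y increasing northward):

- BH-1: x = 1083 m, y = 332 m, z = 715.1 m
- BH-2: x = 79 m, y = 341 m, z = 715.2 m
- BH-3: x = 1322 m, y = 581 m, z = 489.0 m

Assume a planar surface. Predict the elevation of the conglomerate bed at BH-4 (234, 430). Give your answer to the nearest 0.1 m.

633.8 m

Two edge vectors: BH-1→BH-2 = (-1004, 9, 0.1), BH-1→BH-3 = (239, 249, -226.1).
Normal n = (BH-1→BH-2) × (BH-1→BH-3) = (-2059.8, -226980.5, -252147).
So ∂z/∂x = −n_x/n_z = −0.008169 and ∂z/∂y = −n_y/n_z = −0.900191.
Intercept c from BH-1: 715.1 + 8.85 + 298.86 = 1022.81.
At (234, 430): z = −1.9 − 387.1 + 1022.81 = 633.8 m.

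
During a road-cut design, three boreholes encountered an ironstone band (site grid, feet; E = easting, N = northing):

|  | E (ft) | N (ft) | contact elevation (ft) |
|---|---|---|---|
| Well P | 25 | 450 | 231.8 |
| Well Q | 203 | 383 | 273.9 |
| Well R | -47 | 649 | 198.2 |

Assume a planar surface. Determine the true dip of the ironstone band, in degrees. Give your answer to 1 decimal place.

Two edge vectors: Well P→Well Q = (178, -67, 42.1), Well P→Well R = (-72, 199, -33.6).
Normal n = (Well P→Well Q) × (Well P→Well R) = (-6126.7, 2949.6, 30598).
So ∂z/∂E = −n_x/n_z = 0.20023 and ∂z/∂N = −n_y/n_z = −0.09640.
Gradient magnitude |∇z| = √(a² + b²) = √(0.04009 + 0.00929) = 0.22223.
True dip = arctan(0.22223) = 12.5°, dipping toward WNW (azimuth ≈ 296°).

12.5°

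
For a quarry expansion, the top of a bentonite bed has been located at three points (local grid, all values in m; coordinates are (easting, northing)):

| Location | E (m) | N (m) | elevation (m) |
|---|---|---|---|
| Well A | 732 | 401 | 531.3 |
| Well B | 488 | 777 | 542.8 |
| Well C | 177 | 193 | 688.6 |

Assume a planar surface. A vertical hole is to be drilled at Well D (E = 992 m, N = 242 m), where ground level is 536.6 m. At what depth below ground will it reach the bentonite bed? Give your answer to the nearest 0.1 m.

47.4 m

Two edge vectors: Well A→Well B = (-244, 376, 11.5), Well A→Well C = (-555, -208, 157.3).
Normal n = (Well A→Well B) × (Well A→Well C) = (61536.8, 31998.7, 259432).
So ∂z/∂E = −n_x/n_z = −0.23720 and ∂z/∂N = −n_y/n_z = −0.12334.
Intercept c from Well A: 531.3 + 173.63 + 49.46 = 754.39.
At (992, 242): z_contact = −235.30 − 29.85 + 754.39 = 489.24 m.
Depth below ground = 536.6 − 489.24 = 47.4 m.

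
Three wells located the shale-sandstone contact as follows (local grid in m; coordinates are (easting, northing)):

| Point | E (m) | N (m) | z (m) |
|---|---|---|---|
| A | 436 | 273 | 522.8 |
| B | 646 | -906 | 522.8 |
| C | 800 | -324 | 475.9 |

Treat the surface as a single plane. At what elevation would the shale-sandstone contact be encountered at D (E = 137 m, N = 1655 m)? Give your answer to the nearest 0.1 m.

Let the plane be z = a·E + b·N + c.
B−A: 210a − 1179b = 0;  C−A: 364a − 597b = −46.9.
Solving gives a = −0.182020, b = −0.032421.
Then c = 522.8 − a·436 − b·273 = 611.01.
At (137, 1655): z = −24.9 − 53.7 + 611.01 = 532.4 m.

532.4 m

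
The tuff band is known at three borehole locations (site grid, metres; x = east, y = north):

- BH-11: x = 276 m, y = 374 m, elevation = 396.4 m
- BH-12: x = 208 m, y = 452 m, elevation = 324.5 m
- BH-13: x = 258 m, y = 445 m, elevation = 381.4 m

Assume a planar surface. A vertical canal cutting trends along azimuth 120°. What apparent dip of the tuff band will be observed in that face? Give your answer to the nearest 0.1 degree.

Two edge vectors: BH-11→BH-12 = (-68, 78, -71.9), BH-11→BH-13 = (-18, 71, -15).
Normal n = (BH-11→BH-12) × (BH-11→BH-13) = (3934.9, 274.2, -3424).
So ∂z/∂x = −n_x/n_z = 1.14921 and ∂z/∂y = −n_y/n_z = 0.08008.
Unit vector along 120° is (sin 120°, cos 120°) = (0.8660, -0.5000).
Slope in that direction = a·(0.8660) + b·(-0.5000) = 0.95521.
Apparent dip = arctan|0.95521| = 43.7° (true dip is 49.0°, so apparent ≤ true as expected).

43.7°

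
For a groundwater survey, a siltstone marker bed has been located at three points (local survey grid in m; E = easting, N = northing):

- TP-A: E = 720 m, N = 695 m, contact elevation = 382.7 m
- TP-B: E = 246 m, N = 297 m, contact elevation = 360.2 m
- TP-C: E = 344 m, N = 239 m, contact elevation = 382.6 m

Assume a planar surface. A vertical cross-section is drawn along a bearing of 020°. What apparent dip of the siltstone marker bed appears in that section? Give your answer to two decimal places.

3.79°

Two edge vectors: TP-A→TP-B = (-474, -398, -22.5), TP-A→TP-C = (-376, -456, -0.1).
Normal n = (TP-A→TP-B) × (TP-A→TP-C) = (-10220.2, 8412.6, 66496).
So ∂z/∂E = −n_x/n_z = 0.15370 and ∂z/∂N = −n_y/n_z = −0.12651.
Unit vector along 020° is (sin 20°, cos 20°) = (0.3420, 0.9397).
Slope in that direction = a·(0.3420) + b·(0.9397) = −0.06632.
Apparent dip = arctan|0.06632| = 3.79° (true dip is 11.3°, so apparent ≤ true as expected).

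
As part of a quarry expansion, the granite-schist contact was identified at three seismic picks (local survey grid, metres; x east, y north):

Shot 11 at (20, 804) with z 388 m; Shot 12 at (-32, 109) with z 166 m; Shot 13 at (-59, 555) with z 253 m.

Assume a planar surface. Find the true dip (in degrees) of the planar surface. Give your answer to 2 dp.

Let the plane be z = a·x + b·y + c.
Shot 12−Shot 11: −52a − 695b = −222;  Shot 13−Shot 11: −79a − 249b = −135.
Solving gives a = 0.91873, b = 0.25069.
Gradient magnitude |∇z| = √(a² + b²) = √(0.84406 + 0.06284) = 0.95231.
True dip = arctan(0.95231) = 43.60°, dipping toward WSW (azimuth ≈ 255°).

43.60°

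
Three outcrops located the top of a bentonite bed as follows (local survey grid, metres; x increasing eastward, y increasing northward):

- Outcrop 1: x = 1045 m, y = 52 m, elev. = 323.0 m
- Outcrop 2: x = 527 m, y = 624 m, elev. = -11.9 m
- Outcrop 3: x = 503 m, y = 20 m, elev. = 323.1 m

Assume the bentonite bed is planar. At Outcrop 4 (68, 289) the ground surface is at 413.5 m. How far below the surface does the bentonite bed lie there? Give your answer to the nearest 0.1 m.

Two edge vectors: Outcrop 1→Outcrop 2 = (-518, 572, -334.9), Outcrop 1→Outcrop 3 = (-542, -32, 0.1).
Normal n = (Outcrop 1→Outcrop 2) × (Outcrop 1→Outcrop 3) = (-10659.6, 181567.6, 326600).
So ∂z/∂x = −n_x/n_z = 0.032638 and ∂z/∂y = −n_y/n_z = −0.555933.
Intercept c from Outcrop 1: 323 − 34.11 + 28.91 = 317.80.
At (68, 289): z_contact = 2.22 − 160.66 + 317.80 = 159.36 m.
Depth below ground = 413.5 − 159.36 = 254.1 m.

254.1 m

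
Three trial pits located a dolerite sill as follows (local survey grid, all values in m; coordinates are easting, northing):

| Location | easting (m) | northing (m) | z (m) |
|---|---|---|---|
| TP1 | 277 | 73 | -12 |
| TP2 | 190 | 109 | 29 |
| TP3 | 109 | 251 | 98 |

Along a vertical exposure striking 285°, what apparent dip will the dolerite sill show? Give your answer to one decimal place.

Let the plane be z = a·easting + b·northing + c.
TP2−TP1: −87a + 36b = 41;  TP3−TP1: −168a + 178b = 110.
Solving gives a = −0.35368, b = 0.28417.
Unit vector along 285° is (sin 285°, cos 285°) = (-0.9659, 0.2588).
Slope in that direction = a·(-0.9659) + b·(0.2588) = 0.41517.
Apparent dip = arctan|0.41517| = 22.5° (true dip is 24.4°, so apparent ≤ true as expected).

22.5°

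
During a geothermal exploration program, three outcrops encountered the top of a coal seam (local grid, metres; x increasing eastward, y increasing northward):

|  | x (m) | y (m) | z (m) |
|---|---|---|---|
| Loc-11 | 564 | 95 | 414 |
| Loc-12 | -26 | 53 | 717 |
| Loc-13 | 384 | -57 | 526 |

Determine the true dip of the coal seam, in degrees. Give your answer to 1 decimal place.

Two edge vectors: Loc-11→Loc-12 = (-590, -42, 303), Loc-11→Loc-13 = (-180, -152, 112).
Normal n = (Loc-11→Loc-12) × (Loc-11→Loc-13) = (41352, 11540, 82120).
So ∂z/∂x = −n_x/n_z = −0.50356 and ∂z/∂y = −n_y/n_z = −0.14053.
Gradient magnitude |∇z| = √(a² + b²) = √(0.25357 + 0.01975) = 0.52280.
True dip = arctan(0.52280) = 27.6°, dipping toward ENE (azimuth ≈ 074°).

27.6°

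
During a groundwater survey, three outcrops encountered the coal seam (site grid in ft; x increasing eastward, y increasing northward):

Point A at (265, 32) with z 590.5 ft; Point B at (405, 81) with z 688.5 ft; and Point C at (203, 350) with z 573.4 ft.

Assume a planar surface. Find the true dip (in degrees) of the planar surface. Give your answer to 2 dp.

Let the plane be z = a·x + b·y + c.
Point B−Point A: 140a + 49b = 98;  Point C−Point A: −62a + 318b = −17.1.
Solving gives a = 0.67290, b = 0.07742.
Gradient magnitude |∇z| = √(a² + b²) = √(0.45280 + 0.00599) = 0.67734.
True dip = arctan(0.67734) = 34.11°, dipping toward W (azimuth ≈ 263°).

34.11°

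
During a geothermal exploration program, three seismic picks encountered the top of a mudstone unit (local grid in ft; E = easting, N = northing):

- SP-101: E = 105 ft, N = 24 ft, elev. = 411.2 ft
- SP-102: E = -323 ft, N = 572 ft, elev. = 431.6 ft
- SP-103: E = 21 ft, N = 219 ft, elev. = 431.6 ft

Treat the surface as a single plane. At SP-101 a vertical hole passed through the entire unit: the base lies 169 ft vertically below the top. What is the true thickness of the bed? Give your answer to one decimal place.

Two edge vectors: SP-101→SP-102 = (-428, 548, 20.4), SP-101→SP-103 = (-84, 195, 20.4).
Normal n = (SP-101→SP-102) × (SP-101→SP-103) = (7201.2, 7017.6, -37428).
So ∂z/∂E = −n_x/n_z = 0.19240 and ∂z/∂N = −n_y/n_z = 0.18750.
|∇z| = √(a²+b²) = 0.26865, so dip δ = arctan(0.26865) = 15.04°.
True thickness = vertical thickness × cos δ = 169 × cos 15.04° = 163.2 ft.

163.2 ft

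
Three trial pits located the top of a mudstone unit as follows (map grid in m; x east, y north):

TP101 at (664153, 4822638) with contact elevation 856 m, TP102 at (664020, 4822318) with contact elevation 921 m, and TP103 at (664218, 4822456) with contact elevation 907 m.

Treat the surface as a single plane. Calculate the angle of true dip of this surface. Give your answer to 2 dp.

14.80°

Two edge vectors: TP101→TP102 = (-133, -320, 65), TP101→TP103 = (65, -182, 51).
Normal n = (TP101→TP102) × (TP101→TP103) = (-4490, 11008, 45006).
So ∂z/∂x = −n_x/n_z = 0.09976 and ∂z/∂y = −n_y/n_z = −0.24459.
Gradient magnitude |∇z| = √(a² + b²) = √(0.00995 + 0.05982) = 0.26415.
True dip = arctan(0.26415) = 14.80°, dipping toward NNW (azimuth ≈ 338°).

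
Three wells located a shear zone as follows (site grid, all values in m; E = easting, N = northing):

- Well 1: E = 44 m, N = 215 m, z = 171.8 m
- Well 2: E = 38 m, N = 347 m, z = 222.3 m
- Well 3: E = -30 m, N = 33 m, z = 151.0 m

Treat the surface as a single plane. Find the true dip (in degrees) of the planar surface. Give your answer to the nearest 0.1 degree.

34.7°

Two edge vectors: Well 1→Well 2 = (-6, 132, 50.5), Well 1→Well 3 = (-74, -182, -20.8).
Normal n = (Well 1→Well 2) × (Well 1→Well 3) = (6445.4, -3861.8, 10860).
So ∂z/∂E = −n_x/n_z = −0.59350 and ∂z/∂N = −n_y/n_z = 0.35560.
Gradient magnitude |∇z| = √(a² + b²) = √(0.35224 + 0.12645) = 0.69188.
True dip = arctan(0.69188) = 34.7°, dipping toward ESE (azimuth ≈ 121°).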